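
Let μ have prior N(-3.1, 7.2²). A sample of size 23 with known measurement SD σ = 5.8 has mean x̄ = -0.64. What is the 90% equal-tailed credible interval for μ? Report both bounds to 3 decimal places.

Posterior precision = 1/7.2² + 23/5.8² = 0.0193 + 0.6837 = 0.7030, so posterior SD = 1.1927.
Posterior mean = (-3.1/7.2² + 23·-0.64/5.8²) / 0.7030 = -0.7075.
Interval: -0.7075 ± 1.645 × 1.1927 → [-2.669, 1.254].

[-2.669, 1.254]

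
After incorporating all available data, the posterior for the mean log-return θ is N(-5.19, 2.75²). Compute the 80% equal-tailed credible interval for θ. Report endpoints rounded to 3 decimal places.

[-8.714, -1.666]

The posterior is symmetric, so the 80% equal-tailed interval is θ = -5.19 ± z·2.75 with z = 1.282.
Half-width: 1.282 × 2.75 = 3.524.
-5.19 − 3.524 = -8.714; -5.19 + 3.524 = -1.666.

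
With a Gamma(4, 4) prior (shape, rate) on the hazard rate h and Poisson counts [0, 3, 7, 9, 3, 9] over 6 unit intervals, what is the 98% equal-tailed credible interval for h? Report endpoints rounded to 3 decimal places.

Posterior: Gamma(4+31, 4+6) = Gamma(35, 10) (shape, rate).
Equal-tailed 98% interval: Gamma(35, 10) quantiles at 0.01 and 0.99.
Posterior mean ≈ 3.500, SD ≈ 0.592; a Normal approximation gives roughly [2.124, 4.876].
Exact: lower = 2.272; upper = 5.021.

[2.272, 5.021]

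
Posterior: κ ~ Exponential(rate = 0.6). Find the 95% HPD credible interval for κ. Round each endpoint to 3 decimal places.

[0.000, 4.993]

The exponential density is strictly decreasing on [0, ∞), so the HPD interval is anchored at 0: [0, q] with P(κ ≤ q) = 0.95.
q = −ln(1 − 0.95) / 0.6 = 2.9957 / 0.6 = 4.993.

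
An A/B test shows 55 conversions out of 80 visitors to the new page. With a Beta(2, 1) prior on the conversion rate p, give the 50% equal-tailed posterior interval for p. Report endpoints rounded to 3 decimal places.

[0.653, 0.722]

Posterior: Beta(2+55, 1+25) = Beta(57, 26).
Equal-tailed 50% interval: the 0.25 and 0.75 quantiles of Beta(57, 26).
Posterior mean ≈ 0.687, SD ≈ 0.051; a Normal approximation gives roughly [0.653, 0.721].
Exact: F⁻¹(0.25) = 0.653; F⁻¹(0.75) = 0.722.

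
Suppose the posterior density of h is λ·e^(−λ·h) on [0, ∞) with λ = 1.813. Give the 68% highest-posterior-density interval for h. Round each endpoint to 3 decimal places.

[0.000, 0.628]

The exponential density is strictly decreasing on [0, ∞), so the HPD interval is anchored at 0: [0, q] with P(h ≤ q) = 0.68.
q = −ln(1 − 0.68) / 1.813 = 1.1394 / 1.813 = 0.628.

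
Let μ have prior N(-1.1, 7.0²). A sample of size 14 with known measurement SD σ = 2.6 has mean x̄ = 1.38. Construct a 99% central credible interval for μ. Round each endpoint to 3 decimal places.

Posterior precision = 1/7.0² + 14/2.6² = 0.0204 + 2.0710 = 2.0914, so posterior SD = 0.6915.
Posterior mean = (-1.1/7.0² + 14·1.38/2.6²) / 2.0914 = 1.3558.
Interval: 1.3558 ± 2.576 × 0.6915 → [-0.425, 3.137].

[-0.425, 3.137]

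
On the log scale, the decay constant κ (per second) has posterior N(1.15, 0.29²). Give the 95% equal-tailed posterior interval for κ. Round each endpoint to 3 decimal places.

On the log scale the 95% interval is 1.15 ± 1.960 × 0.29 = [0.5816, 1.7184].
Exponentiate: [e^0.5816, e^1.7184] = [1.789, 5.576].

[1.789, 5.576]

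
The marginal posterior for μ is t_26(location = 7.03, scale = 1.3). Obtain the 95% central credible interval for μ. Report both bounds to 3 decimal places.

The t_26 distribution is symmetric; the 95% interval is 7.03 ± t·1.3 with t_{0.975,26} = 2.056.
Half-width: 2.056 × 1.3 = 2.672.
7.03 − 2.672 = 4.358; 7.03 + 2.672 = 9.702.

[4.358, 9.702]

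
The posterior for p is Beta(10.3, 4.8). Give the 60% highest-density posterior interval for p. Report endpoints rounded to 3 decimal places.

The posterior is unimodal and skewed, so the HPD interval has equal density at both endpoints and is the shortest 60% interval.
Solving f(0.604) = f(0.803) with F(0.803) − F(0.604) = 0.60 gives [0.604, 0.803].
For comparison, the equal-tailed interval is [0.584, 0.785]; the HPD is narrower and shifted toward the mode.

[0.604, 0.803]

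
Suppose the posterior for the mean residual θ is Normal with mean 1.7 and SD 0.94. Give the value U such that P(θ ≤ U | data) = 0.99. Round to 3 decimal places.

3.887

Need U with P(θ ≤ U) = 0.99: U = 1.7 + z_{0.01}·0.94.
z = 2.326; U = 1.7 + 2.326 × 0.94 = 3.887.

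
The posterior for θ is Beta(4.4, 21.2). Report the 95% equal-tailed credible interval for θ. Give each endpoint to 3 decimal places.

[0.055, 0.337]

Posterior: Beta(4.4, 21.2).
Equal-tailed 95% interval: the 0.025 and 0.975 quantiles of Beta(4.4, 21.2).
Posterior mean ≈ 0.172, SD ≈ 0.073; a Normal approximation gives roughly [0.029, 0.315].
Exact: F⁻¹(0.025) = 0.055; F⁻¹(0.975) = 0.337.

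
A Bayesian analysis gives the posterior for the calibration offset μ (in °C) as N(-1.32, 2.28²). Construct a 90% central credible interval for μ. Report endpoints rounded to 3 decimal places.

[-5.070, 2.430]

The posterior is symmetric, so the 90% equal-tailed interval is μ = -1.32 ± z·2.28 with z = 1.645.
Half-width: 1.645 × 2.28 = 3.750.
-1.32 − 3.750 = -5.070; -1.32 + 3.750 = 2.430.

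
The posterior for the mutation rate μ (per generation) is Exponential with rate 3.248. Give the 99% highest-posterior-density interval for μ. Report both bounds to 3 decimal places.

[0.000, 1.418]

The exponential density is strictly decreasing on [0, ∞), so the HPD interval is anchored at 0: [0, q] with P(μ ≤ q) = 0.99.
q = −ln(1 − 0.99) / 3.248 = 4.6052 / 3.248 = 1.418.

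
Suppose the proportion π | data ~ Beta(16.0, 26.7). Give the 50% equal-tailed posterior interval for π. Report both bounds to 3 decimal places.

Posterior: Beta(16.0, 26.7).
Equal-tailed 50% interval: the 0.25 and 0.75 quantiles of Beta(16.0, 26.7).
Posterior mean ≈ 0.375, SD ≈ 0.073; a Normal approximation gives roughly [0.325, 0.424].
Exact: F⁻¹(0.25) = 0.324; F⁻¹(0.75) = 0.424.

[0.324, 0.424]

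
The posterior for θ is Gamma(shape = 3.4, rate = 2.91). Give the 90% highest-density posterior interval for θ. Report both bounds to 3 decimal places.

The posterior is unimodal and skewed, so the HPD interval has equal density at both endpoints and is the shortest 90% interval.
Solving f(0.216) = f(2.087) with F(2.087) − F(0.216) = 0.90 gives [0.216, 2.087].
For comparison, the equal-tailed interval is [0.354, 2.367]; the HPD is narrower and shifted toward the mode.

[0.216, 2.087]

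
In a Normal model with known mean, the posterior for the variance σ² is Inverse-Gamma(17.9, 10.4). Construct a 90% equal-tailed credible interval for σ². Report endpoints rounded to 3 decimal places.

[0.410, 0.900]

Inverse-Gamma(17.9, 10.4) quantiles: F⁻¹(0.05) and F⁻¹(0.95).
Equivalently, 1/σ² ~ Gamma(17.9, rate = 10.4); invert its 0.95 and 0.05 quantiles.
Posterior mean ≈ 0.615, SD ≈ 0.154; a Normal approximation gives roughly [0.362, 0.869].
Exact: lower = 0.410; upper = 0.900.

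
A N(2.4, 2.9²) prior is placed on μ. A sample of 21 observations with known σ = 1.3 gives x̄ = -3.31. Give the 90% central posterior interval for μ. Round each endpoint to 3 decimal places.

[-3.720, -2.791]

Posterior precision = 1/2.9² + 21/1.3² = 0.1189 + 12.4260 = 12.5449, so posterior SD = 0.2823.
Posterior mean = (2.4/2.9² + 21·-3.31/1.3²) / 12.5449 = -3.2559.
Interval: -3.2559 ± 1.645 × 0.2823 → [-3.720, -2.791].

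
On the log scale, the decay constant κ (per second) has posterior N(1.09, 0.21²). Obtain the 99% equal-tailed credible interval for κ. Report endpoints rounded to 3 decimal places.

On the log scale the 99% interval is 1.09 ± 2.576 × 0.21 = [0.5491, 1.6309].
Exponentiate: [e^0.5491, e^1.6309] = [1.732, 5.109].

[1.732, 5.109]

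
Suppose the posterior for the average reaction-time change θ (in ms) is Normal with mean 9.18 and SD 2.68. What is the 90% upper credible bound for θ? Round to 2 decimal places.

12.61

Need U with P(θ ≤ U) = 0.90: U = 9.18 + z_{0.1}·2.68.
z = 1.282; U = 9.18 + 1.282 × 2.68 = 12.61.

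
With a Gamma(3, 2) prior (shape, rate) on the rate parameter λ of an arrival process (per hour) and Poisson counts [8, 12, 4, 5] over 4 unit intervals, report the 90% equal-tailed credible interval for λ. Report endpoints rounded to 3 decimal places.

[3.883, 6.973]

Posterior: Gamma(3+29, 2+4) = Gamma(32, 6) (shape, rate).
Equal-tailed 90% interval: Gamma(32, 6) quantiles at 0.05 and 0.95.
Posterior mean ≈ 5.333, SD ≈ 0.943; a Normal approximation gives roughly [3.783, 6.884].
Exact: lower = 3.883; upper = 6.973.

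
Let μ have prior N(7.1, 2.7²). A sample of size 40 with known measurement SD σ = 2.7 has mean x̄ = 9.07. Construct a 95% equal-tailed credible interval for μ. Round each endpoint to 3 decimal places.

[8.195, 9.848]

Posterior precision = 1/2.7² + 40/2.7² = 0.1372 + 5.4870 = 5.6241, so posterior SD = 0.4217.
Posterior mean = (7.1/2.7² + 40·9.07/2.7²) / 5.6241 = 9.0220.
Interval: 9.0220 ± 1.960 × 0.4217 → [8.195, 9.848].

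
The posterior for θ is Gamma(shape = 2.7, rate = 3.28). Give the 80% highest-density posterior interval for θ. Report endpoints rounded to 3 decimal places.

The posterior is unimodal and skewed, so the HPD interval has equal density at both endpoints and is the shortest 80% interval.
Solving f(0.150) = f(1.249) with F(1.249) − F(0.150) = 0.80 gives [0.150, 1.249].
For comparison, the equal-tailed interval is [0.281, 1.495]; the HPD is narrower and shifted toward the mode.

[0.150, 1.249]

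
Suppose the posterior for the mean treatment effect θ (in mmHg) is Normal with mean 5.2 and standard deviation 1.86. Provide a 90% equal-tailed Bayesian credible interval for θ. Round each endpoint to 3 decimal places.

The posterior is symmetric, so the 90% equal-tailed interval is θ = 5.2 ± z·1.86 with z = 1.645.
Half-width: 1.645 × 1.86 = 3.059.
5.2 − 3.059 = 2.141; 5.2 + 3.059 = 8.259.

[2.141, 8.259]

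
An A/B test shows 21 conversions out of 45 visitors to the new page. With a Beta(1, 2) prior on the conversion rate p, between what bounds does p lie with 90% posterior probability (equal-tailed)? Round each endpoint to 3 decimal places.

[0.342, 0.577]

Posterior: Beta(1+21, 2+24) = Beta(22, 26).
Equal-tailed 90% interval: the 0.05 and 0.95 quantiles of Beta(22, 26).
Posterior mean ≈ 0.458, SD ≈ 0.071; a Normal approximation gives roughly [0.341, 0.575].
Exact: F⁻¹(0.05) = 0.342; F⁻¹(0.95) = 0.577.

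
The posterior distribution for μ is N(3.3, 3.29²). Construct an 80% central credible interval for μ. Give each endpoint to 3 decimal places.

[-0.916, 7.516]

The posterior is symmetric, so the 80% equal-tailed interval is μ = 3.3 ± z·3.29 with z = 1.282.
Half-width: 1.282 × 3.29 = 4.216.
3.3 − 4.216 = -0.916; 3.3 + 4.216 = 7.516.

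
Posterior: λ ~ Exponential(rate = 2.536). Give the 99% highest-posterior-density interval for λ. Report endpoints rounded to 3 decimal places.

[0.000, 1.816]

The exponential density is strictly decreasing on [0, ∞), so the HPD interval is anchored at 0: [0, q] with P(λ ≤ q) = 0.99.
q = −ln(1 − 0.99) / 2.536 = 4.6052 / 2.536 = 1.816.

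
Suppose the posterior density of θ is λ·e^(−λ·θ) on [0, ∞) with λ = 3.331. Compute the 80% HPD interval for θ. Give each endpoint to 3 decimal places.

The exponential density is strictly decreasing on [0, ∞), so the HPD interval is anchored at 0: [0, q] with P(θ ≤ q) = 0.80.
q = −ln(1 − 0.80) / 3.331 = 1.6094 / 3.331 = 0.483.

[0.000, 0.483]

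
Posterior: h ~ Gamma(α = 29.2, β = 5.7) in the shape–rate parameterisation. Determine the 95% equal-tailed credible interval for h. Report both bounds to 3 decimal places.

Posterior: Gamma(shape 29.2, rate 5.7).
Equal-tailed 95% interval: Gamma(29.2, 5.7) quantiles at 0.025 and 0.975.
Posterior mean ≈ 5.123, SD ≈ 0.948; a Normal approximation gives roughly [3.265, 6.981].
Exact: lower = 3.436; upper = 7.141.

[3.436, 7.141]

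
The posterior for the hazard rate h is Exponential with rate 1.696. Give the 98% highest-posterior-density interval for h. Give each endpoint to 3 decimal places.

The exponential density is strictly decreasing on [0, ∞), so the HPD interval is anchored at 0: [0, q] with P(h ≤ q) = 0.98.
q = −ln(1 − 0.98) / 1.696 = 3.9120 / 1.696 = 2.307.

[0.000, 2.307]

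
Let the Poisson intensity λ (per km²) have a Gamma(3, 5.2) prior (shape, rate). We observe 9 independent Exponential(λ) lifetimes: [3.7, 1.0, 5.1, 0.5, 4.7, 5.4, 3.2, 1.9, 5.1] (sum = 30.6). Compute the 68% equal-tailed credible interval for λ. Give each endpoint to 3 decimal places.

[0.240, 0.430]

Posterior: Gamma(3+9, 5.2+30.6) = Gamma(12, 35.8) (shape, rate).
Equal-tailed 68% interval: Gamma(12, 35.8) quantiles at 0.16 and 0.84.
Posterior mean ≈ 0.335, SD ≈ 0.097; a Normal approximation gives roughly [0.239, 0.431].
Exact: lower = 0.240; upper = 0.430.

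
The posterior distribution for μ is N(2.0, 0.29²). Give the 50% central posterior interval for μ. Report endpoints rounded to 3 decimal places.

[1.804, 2.196]

The posterior is symmetric, so the 50% equal-tailed interval is μ = 2.0 ± z·0.29 with z = 0.674.
Half-width: 0.674 × 0.29 = 0.196.
2.0 − 0.196 = 1.804; 2.0 + 0.196 = 2.196.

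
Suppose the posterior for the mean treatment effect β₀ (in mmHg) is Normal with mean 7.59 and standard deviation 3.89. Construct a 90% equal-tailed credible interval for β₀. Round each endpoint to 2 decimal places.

[1.19, 13.99]

The posterior is symmetric, so the 90% equal-tailed interval is β₀ = 7.59 ± z·3.89 with z = 1.645.
Half-width: 1.645 × 3.89 = 6.40.
7.59 − 6.40 = 1.19; 7.59 + 6.40 = 13.99.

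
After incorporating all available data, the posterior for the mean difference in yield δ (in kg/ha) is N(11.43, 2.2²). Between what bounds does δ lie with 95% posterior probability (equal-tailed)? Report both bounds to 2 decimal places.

[7.12, 15.74]

The posterior is symmetric, so the 95% equal-tailed interval is δ = 11.43 ± z·2.2 with z = 1.960.
Half-width: 1.960 × 2.2 = 4.31.
11.43 − 4.31 = 7.12; 11.43 + 4.31 = 15.74.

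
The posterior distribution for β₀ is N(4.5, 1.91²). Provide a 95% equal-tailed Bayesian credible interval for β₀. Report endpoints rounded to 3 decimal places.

[0.756, 8.244]

The posterior is symmetric, so the 95% equal-tailed interval is β₀ = 4.5 ± z·1.91 with z = 1.960.
Half-width: 1.960 × 1.91 = 3.744.
4.5 − 3.744 = 0.756; 4.5 + 3.744 = 8.244.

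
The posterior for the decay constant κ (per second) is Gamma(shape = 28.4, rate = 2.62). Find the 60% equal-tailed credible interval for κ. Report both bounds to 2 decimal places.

[9.10, 12.50]

Posterior: Gamma(shape 28.4, rate 2.62).
Equal-tailed 60% interval: Gamma(28.4, 2.62) quantiles at 0.2 and 0.8.
Posterior mean ≈ 10.84, SD ≈ 2.03; a Normal approximation gives roughly [9.13, 12.55].
Exact: lower = 9.10; upper = 12.50.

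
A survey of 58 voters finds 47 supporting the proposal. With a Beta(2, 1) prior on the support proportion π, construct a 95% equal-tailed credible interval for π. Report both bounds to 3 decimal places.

[0.696, 0.892]

Posterior: Beta(2+47, 1+11) = Beta(49, 12).
Equal-tailed 95% interval: the 0.025 and 0.975 quantiles of Beta(49, 12).
Posterior mean ≈ 0.803, SD ≈ 0.050; a Normal approximation gives roughly [0.704, 0.902].
Exact: F⁻¹(0.025) = 0.696; F⁻¹(0.975) = 0.892.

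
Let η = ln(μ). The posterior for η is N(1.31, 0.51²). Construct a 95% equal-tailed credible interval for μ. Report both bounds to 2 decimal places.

On the log scale the 95% interval is 1.31 ± 1.960 × 0.51 = [0.3104, 2.3096].
Exponentiate: [e^0.3104, e^2.3096] = [1.36, 10.07].

[1.36, 10.07]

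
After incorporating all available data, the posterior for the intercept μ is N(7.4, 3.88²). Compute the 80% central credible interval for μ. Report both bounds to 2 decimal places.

The posterior is symmetric, so the 80% equal-tailed interval is μ = 7.4 ± z·3.88 with z = 1.282.
Half-width: 1.282 × 3.88 = 4.97.
7.4 − 4.97 = 2.43; 7.4 + 4.97 = 12.37.

[2.43, 12.37]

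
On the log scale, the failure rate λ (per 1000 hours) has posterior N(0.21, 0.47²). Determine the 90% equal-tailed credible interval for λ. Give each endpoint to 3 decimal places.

On the log scale the 90% interval is 0.21 ± 1.645 × 0.47 = [-0.5631, 0.9831].
Exponentiate: [e^-0.5631, e^0.9831] = [0.569, 2.673].

[0.569, 2.673]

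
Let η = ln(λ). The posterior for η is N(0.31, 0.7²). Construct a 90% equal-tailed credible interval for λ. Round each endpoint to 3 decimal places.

[0.431, 4.312]

On the log scale the 90% interval is 0.31 ± 1.645 × 0.7 = [-0.8414, 1.4614].
Exponentiate: [e^-0.8414, e^1.4614] = [0.431, 4.312].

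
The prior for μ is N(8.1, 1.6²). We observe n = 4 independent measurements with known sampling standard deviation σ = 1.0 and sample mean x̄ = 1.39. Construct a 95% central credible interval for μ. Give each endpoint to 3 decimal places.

[1.052, 2.922]

Posterior precision = 1/1.6² + 4/1.0² = 0.3906 + 4.0000 = 4.3906, so posterior SD = 0.4772.
Posterior mean = (8.1/1.6² + 4·1.39/1.0²) / 4.3906 = 1.9870.
Interval: 1.9870 ± 1.960 × 0.4772 → [1.052, 2.922].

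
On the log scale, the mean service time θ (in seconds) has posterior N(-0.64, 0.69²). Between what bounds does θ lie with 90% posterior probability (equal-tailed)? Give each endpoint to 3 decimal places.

[0.169, 1.640]

On the log scale the 90% interval is -0.64 ± 1.645 × 0.69 = [-1.7749, 0.4949].
Exponentiate: [e^-1.7749, e^0.4949] = [0.169, 1.640].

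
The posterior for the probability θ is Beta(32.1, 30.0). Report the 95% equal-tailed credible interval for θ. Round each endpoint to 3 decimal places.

Posterior: Beta(32.1, 30.0).
Equal-tailed 95% interval: the 0.025 and 0.975 quantiles of Beta(32.1, 30.0).
Posterior mean ≈ 0.517, SD ≈ 0.063; a Normal approximation gives roughly [0.394, 0.640].
Exact: F⁻¹(0.025) = 0.394; F⁻¹(0.975) = 0.639.

[0.394, 0.639]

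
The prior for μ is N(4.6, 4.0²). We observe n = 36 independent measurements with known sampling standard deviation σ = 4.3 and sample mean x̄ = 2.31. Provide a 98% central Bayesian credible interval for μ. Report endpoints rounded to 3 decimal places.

Posterior precision = 1/4.0² + 36/4.3² = 0.0625 + 1.9470 = 2.0095, so posterior SD = 0.7054.
Posterior mean = (4.6/4.0² + 36·2.31/4.3²) / 2.0095 = 2.3812.
Interval: 2.3812 ± 2.326 × 0.7054 → [0.740, 4.022].

[0.740, 4.022]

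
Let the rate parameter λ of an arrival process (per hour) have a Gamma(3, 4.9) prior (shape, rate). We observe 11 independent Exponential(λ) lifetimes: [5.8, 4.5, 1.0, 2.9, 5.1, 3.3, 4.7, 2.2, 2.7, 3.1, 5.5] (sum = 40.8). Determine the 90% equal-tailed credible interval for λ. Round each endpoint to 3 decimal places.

Posterior: Gamma(3+11, 4.9+40.8) = Gamma(14, 45.7) (shape, rate).
Equal-tailed 90% interval: Gamma(14, 45.7) quantiles at 0.05 and 0.95.
Posterior mean ≈ 0.306, SD ≈ 0.082; a Normal approximation gives roughly [0.172, 0.441].
Exact: lower = 0.185; upper = 0.452.

[0.185, 0.452]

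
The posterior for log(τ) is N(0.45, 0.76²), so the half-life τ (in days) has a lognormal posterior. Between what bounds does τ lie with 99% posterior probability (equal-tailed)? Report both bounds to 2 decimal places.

On the log scale the 99% interval is 0.45 ± 2.576 × 0.76 = [-1.5076, 2.4076].
Exponentiate: [e^-1.5076, e^2.4076] = [0.22, 11.11].

[0.22, 11.11]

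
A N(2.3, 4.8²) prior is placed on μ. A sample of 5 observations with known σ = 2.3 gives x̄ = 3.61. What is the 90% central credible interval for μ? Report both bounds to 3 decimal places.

Posterior precision = 1/4.8² + 5/2.3² = 0.0434 + 0.9452 = 0.9886, so posterior SD = 1.0058.
Posterior mean = (2.3/4.8² + 5·3.61/2.3²) / 0.9886 = 3.5525.
Interval: 3.5525 ± 1.645 × 1.0058 → [1.898, 5.207].

[1.898, 5.207]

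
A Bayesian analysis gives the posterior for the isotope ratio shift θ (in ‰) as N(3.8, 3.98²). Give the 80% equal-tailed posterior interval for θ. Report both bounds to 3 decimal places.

[-1.301, 8.901]

The posterior is symmetric, so the 80% equal-tailed interval is θ = 3.8 ± z·3.98 with z = 1.282.
Half-width: 1.282 × 3.98 = 5.101.
3.8 − 5.101 = -1.301; 3.8 + 5.101 = 8.901.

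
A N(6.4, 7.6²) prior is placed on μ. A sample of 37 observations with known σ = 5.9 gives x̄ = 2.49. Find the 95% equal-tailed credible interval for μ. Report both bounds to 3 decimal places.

[0.667, 4.438]

Posterior precision = 1/7.6² + 37/5.9² = 0.0173 + 1.0629 = 1.0802, so posterior SD = 0.9621.
Posterior mean = (6.4/7.6² + 37·2.49/5.9²) / 1.0802 = 2.5527.
Interval: 2.5527 ± 1.960 × 0.9621 → [0.667, 4.438].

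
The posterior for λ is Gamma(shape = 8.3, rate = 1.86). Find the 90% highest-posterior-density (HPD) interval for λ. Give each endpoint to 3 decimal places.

[1.977, 6.861]

The posterior is unimodal and skewed, so the HPD interval has equal density at both endpoints and is the shortest 90% interval.
Solving f(1.977) = f(6.861) with F(6.861) − F(1.977) = 0.90 gives [1.977, 6.861].
For comparison, the equal-tailed interval is [2.254, 7.277]; the HPD is narrower and shifted toward the mode.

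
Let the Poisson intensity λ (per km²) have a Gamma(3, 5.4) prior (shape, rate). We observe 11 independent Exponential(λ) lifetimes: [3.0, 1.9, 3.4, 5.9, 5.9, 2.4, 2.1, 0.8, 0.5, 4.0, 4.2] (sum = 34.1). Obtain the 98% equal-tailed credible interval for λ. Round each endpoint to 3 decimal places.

Posterior: Gamma(3+11, 5.4+34.1) = Gamma(14, 39.5) (shape, rate).
Equal-tailed 98% interval: Gamma(14, 39.5) quantiles at 0.01 and 0.99.
Posterior mean ≈ 0.354, SD ≈ 0.095; a Normal approximation gives roughly [0.134, 0.575].
Exact: lower = 0.172; upper = 0.611.

[0.172, 0.611]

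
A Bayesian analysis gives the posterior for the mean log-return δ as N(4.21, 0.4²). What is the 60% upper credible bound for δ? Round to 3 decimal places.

4.311

Need U with P(δ ≤ U) = 0.60: U = 4.21 + z_{0.4}·0.4.
z = 0.253; U = 4.21 + 0.253 × 0.4 = 4.311.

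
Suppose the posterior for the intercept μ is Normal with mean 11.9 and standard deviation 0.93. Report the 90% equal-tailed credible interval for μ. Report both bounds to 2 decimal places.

[10.37, 13.43]

The posterior is symmetric, so the 90% equal-tailed interval is μ = 11.9 ± z·0.93 with z = 1.645.
Half-width: 1.645 × 0.93 = 1.53.
11.9 − 1.53 = 10.37; 11.9 + 1.53 = 13.43.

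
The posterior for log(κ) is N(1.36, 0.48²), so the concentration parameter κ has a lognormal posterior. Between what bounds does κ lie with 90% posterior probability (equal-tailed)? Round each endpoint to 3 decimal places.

[1.769, 8.581]

On the log scale the 90% interval is 1.36 ± 1.645 × 0.48 = [0.5705, 2.1495].
Exponentiate: [e^0.5705, e^2.1495] = [1.769, 8.581].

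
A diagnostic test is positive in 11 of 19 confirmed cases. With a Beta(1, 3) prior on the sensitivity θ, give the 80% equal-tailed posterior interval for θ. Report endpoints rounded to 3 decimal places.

Posterior: Beta(1+11, 3+8) = Beta(12, 11).
Equal-tailed 80% interval: the 0.1 and 0.9 quantiles of Beta(12, 11).
Posterior mean ≈ 0.522, SD ≈ 0.102; a Normal approximation gives roughly [0.391, 0.652].
Exact: F⁻¹(0.1) = 0.389; F⁻¹(0.9) = 0.654.

[0.389, 0.654]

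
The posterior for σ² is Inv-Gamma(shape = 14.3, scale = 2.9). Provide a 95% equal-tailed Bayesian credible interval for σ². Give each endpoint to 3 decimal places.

Inverse-Gamma(14.3, 2.9) quantiles: F⁻¹(0.025) and F⁻¹(0.975).
Equivalently, 1/σ² ~ Gamma(14.3, rate = 2.9); invert its 0.975 and 0.025 quantiles.
Posterior mean ≈ 0.218, SD ≈ 0.062; a Normal approximation gives roughly [0.096, 0.340].
Exact: lower = 0.128; upper = 0.368.

[0.128, 0.368]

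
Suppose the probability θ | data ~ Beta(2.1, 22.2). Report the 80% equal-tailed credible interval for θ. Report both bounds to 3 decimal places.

[0.025, 0.163]

Posterior: Beta(2.1, 22.2).
Equal-tailed 80% interval: the 0.1 and 0.9 quantiles of Beta(2.1, 22.2).
Posterior mean ≈ 0.086, SD ≈ 0.056; a Normal approximation gives roughly [0.015, 0.158].
Exact: F⁻¹(0.1) = 0.025; F⁻¹(0.9) = 0.163.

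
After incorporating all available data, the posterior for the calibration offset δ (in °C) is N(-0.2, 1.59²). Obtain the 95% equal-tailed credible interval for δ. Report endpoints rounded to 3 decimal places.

The posterior is symmetric, so the 95% equal-tailed interval is δ = -0.2 ± z·1.59 with z = 1.960.
Half-width: 1.960 × 1.59 = 3.116.
-0.2 − 3.116 = -3.316; -0.2 + 3.116 = 2.916.

[-3.316, 2.916]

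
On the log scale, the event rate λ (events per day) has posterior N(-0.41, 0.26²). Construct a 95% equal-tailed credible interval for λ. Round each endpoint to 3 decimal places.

[0.399, 1.105]

On the log scale the 95% interval is -0.41 ± 1.960 × 0.26 = [-0.9196, 0.0996].
Exponentiate: [e^-0.9196, e^0.0996] = [0.399, 1.105].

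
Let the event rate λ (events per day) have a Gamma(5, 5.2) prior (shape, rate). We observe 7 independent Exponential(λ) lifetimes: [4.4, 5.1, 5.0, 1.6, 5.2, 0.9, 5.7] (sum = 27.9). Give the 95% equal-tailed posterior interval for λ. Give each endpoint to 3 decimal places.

[0.187, 0.595]

Posterior: Gamma(5+7, 5.2+27.9) = Gamma(12, 33.1) (shape, rate).
Equal-tailed 95% interval: Gamma(12, 33.1) quantiles at 0.025 and 0.975.
Posterior mean ≈ 0.363, SD ≈ 0.105; a Normal approximation gives roughly [0.157, 0.568].
Exact: lower = 0.187; upper = 0.595.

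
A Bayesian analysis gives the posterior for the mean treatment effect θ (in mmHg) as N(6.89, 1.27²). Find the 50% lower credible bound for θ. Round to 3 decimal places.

Need L with P(θ ≥ L) = 0.50: L = 6.89 − z_{0.5}·1.27.
z = 0.000; L = 6.89 − 0.000 × 1.27 = 6.890.

6.890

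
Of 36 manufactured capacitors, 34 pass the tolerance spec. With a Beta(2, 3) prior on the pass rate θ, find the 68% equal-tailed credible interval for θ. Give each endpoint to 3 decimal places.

Posterior: Beta(2+34, 3+2) = Beta(36, 5).
Equal-tailed 68% interval: the 0.16 and 0.84 quantiles of Beta(36, 5).
Posterior mean ≈ 0.878, SD ≈ 0.050; a Normal approximation gives roughly [0.828, 0.928].
Exact: F⁻¹(0.16) = 0.828; F⁻¹(0.84) = 0.928.

[0.828, 0.928]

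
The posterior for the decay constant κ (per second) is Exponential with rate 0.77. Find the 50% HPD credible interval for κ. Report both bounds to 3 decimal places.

The exponential density is strictly decreasing on [0, ∞), so the HPD interval is anchored at 0: [0, q] with P(κ ≤ q) = 0.50.
q = −ln(1 − 0.50) / 0.77 = 0.6931 / 0.77 = 0.900.

[0.000, 0.900]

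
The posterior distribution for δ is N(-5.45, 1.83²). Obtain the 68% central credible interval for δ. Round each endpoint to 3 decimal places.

The posterior is symmetric, so the 68% equal-tailed interval is δ = -5.45 ± z·1.83 with z = 0.994.
Half-width: 0.994 × 1.83 = 1.820.
-5.45 − 1.820 = -7.270; -5.45 + 1.820 = -3.630.

[-7.270, -3.630]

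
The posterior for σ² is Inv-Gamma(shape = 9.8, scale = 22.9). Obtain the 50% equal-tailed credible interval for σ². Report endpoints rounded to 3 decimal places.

[1.959, 3.034]

Inverse-Gamma(9.8, 22.9) quantiles: F⁻¹(0.25) and F⁻¹(0.75).
Equivalently, 1/σ² ~ Gamma(9.8, rate = 22.9); invert its 0.75 and 0.25 quantiles.
Posterior mean ≈ 2.602, SD ≈ 0.932; a Normal approximation gives roughly [1.974, 3.231].
Exact: lower = 1.959; upper = 3.034.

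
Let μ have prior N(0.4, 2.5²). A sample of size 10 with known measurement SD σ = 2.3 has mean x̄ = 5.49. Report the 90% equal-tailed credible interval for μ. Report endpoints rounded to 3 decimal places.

Posterior precision = 1/2.5² + 10/2.3² = 0.1600 + 1.8904 = 2.0504, so posterior SD = 0.6984.
Posterior mean = (0.4/2.5² + 10·5.49/2.3²) / 2.0504 = 5.0928.
Interval: 5.0928 ± 1.645 × 0.6984 → [3.944, 6.242].

[3.944, 6.242]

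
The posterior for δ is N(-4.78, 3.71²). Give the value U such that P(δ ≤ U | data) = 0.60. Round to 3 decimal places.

-3.840

Need U with P(δ ≤ U) = 0.60: U = -4.78 + z_{0.4}·3.71.
z = 0.253; U = -4.78 + 0.253 × 3.71 = -3.840.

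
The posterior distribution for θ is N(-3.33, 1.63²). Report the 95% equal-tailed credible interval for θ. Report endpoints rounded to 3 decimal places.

[-6.525, -0.135]

The posterior is symmetric, so the 95% equal-tailed interval is θ = -3.33 ± z·1.63 with z = 1.960.
Half-width: 1.960 × 1.63 = 3.195.
-3.33 − 3.195 = -6.525; -3.33 + 3.195 = -0.135.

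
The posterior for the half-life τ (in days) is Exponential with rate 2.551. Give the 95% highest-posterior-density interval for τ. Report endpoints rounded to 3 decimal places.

The exponential density is strictly decreasing on [0, ∞), so the HPD interval is anchored at 0: [0, q] with P(τ ≤ q) = 0.95.
q = −ln(1 − 0.95) / 2.551 = 2.9957 / 2.551 = 1.174.

[0.000, 1.174]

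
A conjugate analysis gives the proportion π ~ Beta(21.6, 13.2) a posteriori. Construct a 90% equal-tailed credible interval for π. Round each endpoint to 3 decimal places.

Posterior: Beta(21.6, 13.2).
Equal-tailed 90% interval: the 0.05 and 0.95 quantiles of Beta(21.6, 13.2).
Posterior mean ≈ 0.621, SD ≈ 0.081; a Normal approximation gives roughly [0.487, 0.754].
Exact: F⁻¹(0.05) = 0.483; F⁻¹(0.95) = 0.750.

[0.483, 0.750]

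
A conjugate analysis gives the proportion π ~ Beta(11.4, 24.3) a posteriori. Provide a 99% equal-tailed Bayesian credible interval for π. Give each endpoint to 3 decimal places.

[0.145, 0.531]

Posterior: Beta(11.4, 24.3).
Equal-tailed 99% interval: the 0.005 and 0.995 quantiles of Beta(11.4, 24.3).
Posterior mean ≈ 0.319, SD ≈ 0.077; a Normal approximation gives roughly [0.121, 0.518].
Exact: F⁻¹(0.005) = 0.145; F⁻¹(0.995) = 0.531.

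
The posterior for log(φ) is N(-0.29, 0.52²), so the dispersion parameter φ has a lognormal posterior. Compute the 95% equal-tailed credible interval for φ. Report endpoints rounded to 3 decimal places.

On the log scale the 95% interval is -0.29 ± 1.960 × 0.52 = [-1.3092, 0.7292].
Exponentiate: [e^-1.3092, e^0.7292] = [0.270, 2.073].

[0.270, 2.073]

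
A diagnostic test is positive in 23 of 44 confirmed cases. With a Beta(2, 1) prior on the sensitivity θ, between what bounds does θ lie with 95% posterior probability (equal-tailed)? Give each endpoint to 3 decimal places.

[0.390, 0.671]

Posterior: Beta(2+23, 1+21) = Beta(25, 22).
Equal-tailed 95% interval: the 0.025 and 0.975 quantiles of Beta(25, 22).
Posterior mean ≈ 0.532, SD ≈ 0.072; a Normal approximation gives roughly [0.391, 0.673].
Exact: F⁻¹(0.025) = 0.390; F⁻¹(0.975) = 0.671.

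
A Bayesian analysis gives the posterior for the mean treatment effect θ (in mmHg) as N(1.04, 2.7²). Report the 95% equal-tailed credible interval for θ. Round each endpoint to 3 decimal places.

The posterior is symmetric, so the 95% equal-tailed interval is θ = 1.04 ± z·2.7 with z = 1.960.
Half-width: 1.960 × 2.7 = 5.292.
1.04 − 5.292 = -4.252; 1.04 + 5.292 = 6.332.

[-4.252, 6.332]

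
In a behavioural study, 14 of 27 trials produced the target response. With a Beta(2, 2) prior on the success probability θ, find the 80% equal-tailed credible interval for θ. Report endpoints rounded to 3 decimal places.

[0.401, 0.630]

Posterior: Beta(2+14, 2+13) = Beta(16, 15).
Equal-tailed 80% interval: the 0.1 and 0.9 quantiles of Beta(16, 15).
Posterior mean ≈ 0.516, SD ≈ 0.088; a Normal approximation gives roughly [0.403, 0.629].
Exact: F⁻¹(0.1) = 0.401; F⁻¹(0.9) = 0.630.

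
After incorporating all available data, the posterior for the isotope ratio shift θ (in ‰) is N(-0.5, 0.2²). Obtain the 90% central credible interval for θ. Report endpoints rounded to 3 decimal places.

The posterior is symmetric, so the 90% equal-tailed interval is θ = -0.5 ± z·0.2 with z = 1.645.
Half-width: 1.645 × 0.2 = 0.329.
-0.5 − 0.329 = -0.829; -0.5 + 0.329 = -0.171.

[-0.829, -0.171]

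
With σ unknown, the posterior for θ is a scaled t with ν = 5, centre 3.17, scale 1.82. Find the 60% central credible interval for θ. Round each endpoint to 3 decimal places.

The t_5 distribution is symmetric; the 60% interval is 3.17 ± t·1.82 with t_{0.8,5} = 0.920.
Half-width: 0.920 × 1.82 = 1.674.
3.17 − 1.674 = 1.496; 3.17 + 1.674 = 4.844.

[1.496, 4.844]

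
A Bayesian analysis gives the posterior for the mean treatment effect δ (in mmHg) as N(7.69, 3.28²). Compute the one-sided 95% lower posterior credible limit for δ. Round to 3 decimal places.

2.295

Need L with P(δ ≥ L) = 0.95: L = 7.69 − z_{0.05}·3.28.
z = 1.645; L = 7.69 − 1.645 × 3.28 = 2.295.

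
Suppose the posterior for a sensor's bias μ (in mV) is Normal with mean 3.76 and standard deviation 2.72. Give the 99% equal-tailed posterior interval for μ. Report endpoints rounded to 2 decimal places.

[-3.25, 10.77]

The posterior is symmetric, so the 99% equal-tailed interval is μ = 3.76 ± z·2.72 with z = 2.576.
Half-width: 2.576 × 2.72 = 7.01.
3.76 − 7.01 = -3.25; 3.76 + 7.01 = 10.77.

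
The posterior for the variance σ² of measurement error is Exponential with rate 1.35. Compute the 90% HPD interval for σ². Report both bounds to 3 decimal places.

[0.000, 1.706]

The exponential density is strictly decreasing on [0, ∞), so the HPD interval is anchored at 0: [0, q] with P(σ² ≤ q) = 0.90.
q = −ln(1 − 0.90) / 1.35 = 2.3026 / 1.35 = 1.706.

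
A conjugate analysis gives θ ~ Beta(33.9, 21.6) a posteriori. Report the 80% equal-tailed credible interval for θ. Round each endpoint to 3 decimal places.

[0.526, 0.694]

Posterior: Beta(33.9, 21.6).
Equal-tailed 80% interval: the 0.1 and 0.9 quantiles of Beta(33.9, 21.6).
Posterior mean ≈ 0.611, SD ≈ 0.065; a Normal approximation gives roughly [0.528, 0.694].
Exact: F⁻¹(0.1) = 0.526; F⁻¹(0.9) = 0.694.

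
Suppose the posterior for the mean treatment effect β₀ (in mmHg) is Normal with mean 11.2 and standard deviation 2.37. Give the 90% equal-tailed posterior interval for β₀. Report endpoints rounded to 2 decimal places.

The posterior is symmetric, so the 90% equal-tailed interval is β₀ = 11.2 ± z·2.37 with z = 1.645.
Half-width: 1.645 × 2.37 = 3.90.
11.2 − 3.90 = 7.30; 11.2 + 3.90 = 15.10.

[7.30, 15.10]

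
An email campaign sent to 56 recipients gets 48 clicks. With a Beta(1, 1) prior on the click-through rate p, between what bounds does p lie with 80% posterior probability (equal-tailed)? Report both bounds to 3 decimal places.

[0.782, 0.902]

Posterior: Beta(1+48, 1+8) = Beta(49, 9).
Equal-tailed 80% interval: the 0.1 and 0.9 quantiles of Beta(49, 9).
Posterior mean ≈ 0.845, SD ≈ 0.047; a Normal approximation gives roughly [0.784, 0.905].
Exact: F⁻¹(0.1) = 0.782; F⁻¹(0.9) = 0.902.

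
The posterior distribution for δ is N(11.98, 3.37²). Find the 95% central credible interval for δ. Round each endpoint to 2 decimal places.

[5.37, 18.59]

The posterior is symmetric, so the 95% equal-tailed interval is δ = 11.98 ± z·3.37 with z = 1.960.
Half-width: 1.960 × 3.37 = 6.61.
11.98 − 6.61 = 5.37; 11.98 + 6.61 = 18.59.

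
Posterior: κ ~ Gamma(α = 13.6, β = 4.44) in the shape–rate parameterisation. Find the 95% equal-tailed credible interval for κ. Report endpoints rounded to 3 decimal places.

Posterior: Gamma(shape 13.6, rate 4.44).
Equal-tailed 95% interval: Gamma(13.6, 4.44) quantiles at 0.025 and 0.975.
Posterior mean ≈ 3.063, SD ≈ 0.831; a Normal approximation gives roughly [1.435, 4.691].
Exact: lower = 1.658; upper = 4.893.

[1.658, 4.893]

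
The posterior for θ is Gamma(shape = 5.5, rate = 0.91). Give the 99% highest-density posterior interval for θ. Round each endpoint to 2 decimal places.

[1.05, 13.79]

The posterior is unimodal and skewed, so the HPD interval has equal density at both endpoints and is the shortest 99% interval.
Solving f(1.05) = f(13.79) with F(13.79) − F(1.05) = 0.99 gives [1.05, 13.79].
For comparison, the equal-tailed interval is [1.43, 14.70]; the HPD is narrower and shifted toward the mode.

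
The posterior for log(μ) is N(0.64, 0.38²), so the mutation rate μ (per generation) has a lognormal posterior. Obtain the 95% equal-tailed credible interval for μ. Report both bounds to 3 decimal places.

[0.901, 3.994]

On the log scale the 95% interval is 0.64 ± 1.960 × 0.38 = [-0.1048, 1.3848].
Exponentiate: [e^-0.1048, e^1.3848] = [0.901, 3.994].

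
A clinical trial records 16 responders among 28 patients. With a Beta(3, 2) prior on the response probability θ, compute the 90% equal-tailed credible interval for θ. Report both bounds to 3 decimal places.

Posterior: Beta(3+16, 2+12) = Beta(19, 14).
Equal-tailed 90% interval: the 0.05 and 0.95 quantiles of Beta(19, 14).
Posterior mean ≈ 0.576, SD ≈ 0.085; a Normal approximation gives roughly [0.436, 0.715].
Exact: F⁻¹(0.05) = 0.433; F⁻¹(0.95) = 0.713.

[0.433, 0.713]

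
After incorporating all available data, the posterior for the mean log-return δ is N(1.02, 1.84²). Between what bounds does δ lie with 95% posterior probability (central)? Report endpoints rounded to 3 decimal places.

The posterior is symmetric, so the 95% equal-tailed interval is δ = 1.02 ± z·1.84 with z = 1.960.
Half-width: 1.960 × 1.84 = 3.606.
1.02 − 3.606 = -2.586; 1.02 + 3.606 = 4.626.

[-2.586, 4.626]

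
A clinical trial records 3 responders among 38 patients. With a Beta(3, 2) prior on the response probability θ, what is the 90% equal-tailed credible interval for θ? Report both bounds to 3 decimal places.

Posterior: Beta(3+3, 2+35) = Beta(6, 37).
Equal-tailed 90% interval: the 0.05 and 0.95 quantiles of Beta(6, 37).
Posterior mean ≈ 0.140, SD ≈ 0.052; a Normal approximation gives roughly [0.054, 0.225].
Exact: F⁻¹(0.05) = 0.064; F⁻¹(0.95) = 0.234.

[0.064, 0.234]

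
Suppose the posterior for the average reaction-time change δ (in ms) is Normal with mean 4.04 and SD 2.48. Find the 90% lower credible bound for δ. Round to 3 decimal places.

Need L with P(δ ≥ L) = 0.90: L = 4.04 − z_{0.1}·2.48.
z = 1.282; L = 4.04 − 1.282 × 2.48 = 0.862.

0.862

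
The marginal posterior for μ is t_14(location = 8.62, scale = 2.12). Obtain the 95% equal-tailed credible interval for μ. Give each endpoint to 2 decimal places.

[4.07, 13.17]

The t_14 distribution is symmetric; the 95% interval is 8.62 ± t·2.12 with t_{0.975,14} = 2.145.
Half-width: 2.145 × 2.12 = 4.55.
8.62 − 4.55 = 4.07; 8.62 + 4.55 = 13.17.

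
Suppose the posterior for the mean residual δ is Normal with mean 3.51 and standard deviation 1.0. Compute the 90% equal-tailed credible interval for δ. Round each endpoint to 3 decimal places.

The posterior is symmetric, so the 90% equal-tailed interval is δ = 3.51 ± z·1.0 with z = 1.645.
Half-width: 1.645 × 1.0 = 1.645.
3.51 − 1.645 = 1.865; 3.51 + 1.645 = 5.155.

[1.865, 5.155]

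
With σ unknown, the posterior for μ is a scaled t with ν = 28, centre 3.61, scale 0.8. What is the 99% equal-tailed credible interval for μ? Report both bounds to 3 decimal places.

The t_28 distribution is symmetric; the 99% interval is 3.61 ± t·0.8 with t_{0.995,28} = 2.763.
Half-width: 2.763 × 0.8 = 2.211.
3.61 − 2.211 = 1.399; 3.61 + 2.211 = 5.821.

[1.399, 5.821]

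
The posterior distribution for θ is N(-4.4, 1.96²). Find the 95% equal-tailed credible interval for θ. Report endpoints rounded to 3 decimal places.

The posterior is symmetric, so the 95% equal-tailed interval is θ = -4.4 ± z·1.96 with z = 1.960.
Half-width: 1.960 × 1.96 = 3.842.
-4.4 − 3.842 = -8.242; -4.4 + 3.842 = -0.558.

[-8.242, -0.558]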